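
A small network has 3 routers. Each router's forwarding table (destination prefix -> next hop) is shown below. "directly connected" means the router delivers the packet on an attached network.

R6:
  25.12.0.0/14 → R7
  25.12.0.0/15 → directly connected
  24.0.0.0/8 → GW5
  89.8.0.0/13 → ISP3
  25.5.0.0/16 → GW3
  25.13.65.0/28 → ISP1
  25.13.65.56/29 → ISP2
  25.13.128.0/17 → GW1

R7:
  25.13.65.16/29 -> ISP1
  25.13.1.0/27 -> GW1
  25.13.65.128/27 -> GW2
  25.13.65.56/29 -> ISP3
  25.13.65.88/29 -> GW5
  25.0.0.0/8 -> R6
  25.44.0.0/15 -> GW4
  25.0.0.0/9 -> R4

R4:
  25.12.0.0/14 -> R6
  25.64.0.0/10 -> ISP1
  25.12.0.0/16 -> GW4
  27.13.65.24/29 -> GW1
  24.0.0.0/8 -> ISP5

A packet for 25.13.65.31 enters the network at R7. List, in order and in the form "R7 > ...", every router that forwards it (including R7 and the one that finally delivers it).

R7 > R4 > R6

At R7: longest match for 25.13.65.31 is 25.0.0.0/9 -> R4
At R4: longest match for 25.13.65.31 is 25.12.0.0/14 -> R6
At R6: longest match for 25.13.65.31 is 25.12.0.0/15 -> directly connected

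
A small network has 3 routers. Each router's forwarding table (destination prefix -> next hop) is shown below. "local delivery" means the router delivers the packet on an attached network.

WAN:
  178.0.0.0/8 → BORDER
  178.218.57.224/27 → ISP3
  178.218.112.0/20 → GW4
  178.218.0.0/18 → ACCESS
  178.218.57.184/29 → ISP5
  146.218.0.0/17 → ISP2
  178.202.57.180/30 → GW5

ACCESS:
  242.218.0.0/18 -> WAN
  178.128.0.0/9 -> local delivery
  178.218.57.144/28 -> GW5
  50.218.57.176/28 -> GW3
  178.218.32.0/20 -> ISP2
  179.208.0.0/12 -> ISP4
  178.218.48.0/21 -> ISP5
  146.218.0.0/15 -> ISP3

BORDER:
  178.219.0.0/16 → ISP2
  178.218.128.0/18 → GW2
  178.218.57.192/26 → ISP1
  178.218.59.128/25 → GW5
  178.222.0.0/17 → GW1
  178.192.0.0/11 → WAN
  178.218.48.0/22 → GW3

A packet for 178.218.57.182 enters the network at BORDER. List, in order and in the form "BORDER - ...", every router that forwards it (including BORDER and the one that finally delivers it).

BORDER - WAN - ACCESS

At BORDER: longest match for 178.218.57.182 is 178.192.0.0/11 -> WAN
At WAN: longest match for 178.218.57.182 is 178.218.0.0/18 -> ACCESS
At ACCESS: longest match for 178.218.57.182 is 178.128.0.0/9 -> local delivery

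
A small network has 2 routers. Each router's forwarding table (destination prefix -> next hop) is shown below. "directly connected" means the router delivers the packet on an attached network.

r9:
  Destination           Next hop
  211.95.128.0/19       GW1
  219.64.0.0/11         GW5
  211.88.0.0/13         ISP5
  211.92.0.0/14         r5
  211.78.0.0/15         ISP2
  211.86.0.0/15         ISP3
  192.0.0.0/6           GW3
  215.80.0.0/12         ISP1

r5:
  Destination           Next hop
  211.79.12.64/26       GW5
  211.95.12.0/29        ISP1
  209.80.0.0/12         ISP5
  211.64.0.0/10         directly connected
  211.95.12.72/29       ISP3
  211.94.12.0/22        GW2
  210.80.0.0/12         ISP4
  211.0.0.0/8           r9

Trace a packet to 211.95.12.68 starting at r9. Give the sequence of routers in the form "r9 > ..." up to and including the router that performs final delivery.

At r9: longest match for 211.95.12.68 is 211.92.0.0/14 -> r5
At r5: longest match for 211.95.12.68 is 211.64.0.0/10 -> directly connected

r9 > r5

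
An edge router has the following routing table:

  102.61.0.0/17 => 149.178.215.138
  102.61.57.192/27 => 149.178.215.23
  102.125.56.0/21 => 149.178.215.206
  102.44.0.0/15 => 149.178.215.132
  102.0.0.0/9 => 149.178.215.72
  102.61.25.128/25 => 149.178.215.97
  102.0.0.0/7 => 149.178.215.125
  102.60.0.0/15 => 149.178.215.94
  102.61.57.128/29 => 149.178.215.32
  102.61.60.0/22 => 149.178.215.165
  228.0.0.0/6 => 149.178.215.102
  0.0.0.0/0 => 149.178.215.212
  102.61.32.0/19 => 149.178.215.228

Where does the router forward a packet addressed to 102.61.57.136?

149.178.215.228

Routes whose prefix contains 102.61.57.136:
  0.0.0.0/0 (default, matches everything) -> 149.178.215.212
  102.0.0.0/7 (102.0.0.0 - 103.255.255.255) -> 149.178.215.125
  102.0.0.0/9 (102.0.0.0 - 102.127.255.255) -> 149.178.215.72
  102.60.0.0/15 (102.60.0.0 - 102.61.255.255) -> 149.178.215.94
  102.61.0.0/17 (102.61.0.0 - 102.61.127.255) -> 149.178.215.138
  102.61.32.0/19 (102.61.32.0 - 102.61.63.255) -> 149.178.215.228
More-specific entries that do NOT match:
  102.61.57.128/29 (102.61.57.128 - 102.61.57.135) does not contain 102.61.57.136
  102.61.57.192/27 (102.61.57.192 - 102.61.57.223) does not contain 102.61.57.136
  102.61.25.128/25 (102.61.25.128 - 102.61.25.255) does not contain 102.61.57.136
  102.61.60.0/22 (102.61.60.0 - 102.61.63.255) does not contain 102.61.57.136
  102.125.56.0/21 (102.125.56.0 - 102.125.63.255) does not contain 102.61.57.136
Longest matching prefix is /19 -> next hop 149.178.215.228.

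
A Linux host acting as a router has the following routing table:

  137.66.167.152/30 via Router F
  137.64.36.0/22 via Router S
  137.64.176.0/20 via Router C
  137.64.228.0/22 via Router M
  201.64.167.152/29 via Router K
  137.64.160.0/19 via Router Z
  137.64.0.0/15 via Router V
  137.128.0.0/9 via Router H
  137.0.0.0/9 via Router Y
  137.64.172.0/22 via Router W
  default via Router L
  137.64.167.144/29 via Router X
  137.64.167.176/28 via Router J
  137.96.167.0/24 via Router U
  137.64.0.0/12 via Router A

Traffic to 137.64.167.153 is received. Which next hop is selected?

Routes whose prefix contains 137.64.167.153:
  0.0.0.0/0 (default, matches everything) -> Router L
  137.0.0.0/9 (137.0.0.0 - 137.127.255.255) -> Router Y
  137.64.0.0/12 (137.64.0.0 - 137.79.255.255) -> Router A
  137.64.0.0/15 (137.64.0.0 - 137.65.255.255) -> Router V
  137.64.160.0/19 (137.64.160.0 - 137.64.191.255) -> Router Z
More-specific entries that do NOT match:
  137.66.167.152/30 (137.66.167.152 - 137.66.167.155) does not contain 137.64.167.153
  201.64.167.152/29 (201.64.167.152 - 201.64.167.159) does not contain 137.64.167.153
  137.64.167.144/29 (137.64.167.144 - 137.64.167.151) does not contain 137.64.167.153
  137.64.167.176/28 (137.64.167.176 - 137.64.167.191) does not contain 137.64.167.153
  137.96.167.0/24 (137.96.167.0 - 137.96.167.255) does not contain 137.64.167.153
  137.64.36.0/22 (137.64.36.0 - 137.64.39.255) does not contain 137.64.167.153
  137.64.228.0/22 (137.64.228.0 - 137.64.231.255) does not contain 137.64.167.153
  137.64.172.0/22 (137.64.172.0 - 137.64.175.255) does not contain 137.64.167.153
  137.64.176.0/20 (137.64.176.0 - 137.64.191.255) does not contain 137.64.167.153
Longest matching prefix is /19 -> next hop Router Z.

Router Z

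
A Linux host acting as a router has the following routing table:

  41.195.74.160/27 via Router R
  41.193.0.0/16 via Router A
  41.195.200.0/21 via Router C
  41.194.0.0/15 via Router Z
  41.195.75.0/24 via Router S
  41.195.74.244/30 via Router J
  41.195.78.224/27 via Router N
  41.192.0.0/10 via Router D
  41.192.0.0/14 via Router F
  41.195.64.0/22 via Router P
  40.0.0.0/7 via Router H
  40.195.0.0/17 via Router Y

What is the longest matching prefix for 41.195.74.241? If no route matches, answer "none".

41.194.0.0/15

Entries matching 41.195.74.241:
  40.0.0.0/7 (40.0.0.0 - 41.255.255.255)
  41.192.0.0/10 (41.192.0.0 - 41.255.255.255)
  41.192.0.0/14 (41.192.0.0 - 41.195.255.255)
  41.194.0.0/15 (41.194.0.0 - 41.195.255.255)
Most specific is 41.194.0.0/15.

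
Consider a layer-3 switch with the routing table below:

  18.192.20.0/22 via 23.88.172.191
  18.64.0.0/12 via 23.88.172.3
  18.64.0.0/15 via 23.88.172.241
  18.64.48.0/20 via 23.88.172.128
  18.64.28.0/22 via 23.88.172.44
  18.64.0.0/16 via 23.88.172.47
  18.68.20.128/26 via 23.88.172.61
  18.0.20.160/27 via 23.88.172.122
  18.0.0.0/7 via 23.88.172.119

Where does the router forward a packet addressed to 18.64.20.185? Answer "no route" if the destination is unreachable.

Routes whose prefix contains 18.64.20.185:
  18.0.0.0/7 (18.0.0.0 - 19.255.255.255) -> 23.88.172.119
  18.64.0.0/12 (18.64.0.0 - 18.79.255.255) -> 23.88.172.3
  18.64.0.0/15 (18.64.0.0 - 18.65.255.255) -> 23.88.172.241
  18.64.0.0/16 (18.64.0.0 - 18.64.255.255) -> 23.88.172.47
More-specific entries that do NOT match:
  18.0.20.160/27 (18.0.20.160 - 18.0.20.191) does not contain 18.64.20.185
  18.68.20.128/26 (18.68.20.128 - 18.68.20.191) does not contain 18.64.20.185
  18.192.20.0/22 (18.192.20.0 - 18.192.23.255) does not contain 18.64.20.185
  18.64.28.0/22 (18.64.28.0 - 18.64.31.255) does not contain 18.64.20.185
  18.64.48.0/20 (18.64.48.0 - 18.64.63.255) does not contain 18.64.20.185
Longest matching prefix is /16 -> next hop 23.88.172.47.

23.88.172.47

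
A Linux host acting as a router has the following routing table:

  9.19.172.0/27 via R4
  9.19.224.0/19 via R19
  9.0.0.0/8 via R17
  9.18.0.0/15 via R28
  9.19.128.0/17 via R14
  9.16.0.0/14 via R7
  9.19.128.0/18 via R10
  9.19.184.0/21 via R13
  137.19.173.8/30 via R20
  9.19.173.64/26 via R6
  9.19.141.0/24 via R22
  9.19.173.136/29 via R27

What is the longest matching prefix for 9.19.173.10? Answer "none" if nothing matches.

9.19.128.0/18

Entries matching 9.19.173.10:
  9.0.0.0/8 (9.0.0.0 - 9.255.255.255)
  9.16.0.0/14 (9.16.0.0 - 9.19.255.255)
  9.18.0.0/15 (9.18.0.0 - 9.19.255.255)
  9.19.128.0/17 (9.19.128.0 - 9.19.255.255)
  9.19.128.0/18 (9.19.128.0 - 9.19.191.255)
Most specific is 9.19.128.0/18.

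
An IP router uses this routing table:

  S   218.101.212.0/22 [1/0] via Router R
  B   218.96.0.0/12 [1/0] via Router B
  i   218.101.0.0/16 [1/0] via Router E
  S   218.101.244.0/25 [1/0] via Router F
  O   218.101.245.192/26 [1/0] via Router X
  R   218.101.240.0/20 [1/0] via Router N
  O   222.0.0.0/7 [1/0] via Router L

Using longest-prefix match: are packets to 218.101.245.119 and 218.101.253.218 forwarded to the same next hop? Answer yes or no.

218.101.245.119: longest match 218.101.240.0/20 -> Router N
218.101.253.218: longest match 218.101.240.0/20 -> Router N

yes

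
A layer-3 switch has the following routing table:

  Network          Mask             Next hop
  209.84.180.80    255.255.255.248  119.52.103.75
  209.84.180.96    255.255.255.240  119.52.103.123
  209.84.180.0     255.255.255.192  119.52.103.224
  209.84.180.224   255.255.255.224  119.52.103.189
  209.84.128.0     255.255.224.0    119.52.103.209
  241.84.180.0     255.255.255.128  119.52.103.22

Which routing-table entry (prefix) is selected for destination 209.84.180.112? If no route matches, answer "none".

209.84.180.112 is outside every listed prefix and there is no default route.

none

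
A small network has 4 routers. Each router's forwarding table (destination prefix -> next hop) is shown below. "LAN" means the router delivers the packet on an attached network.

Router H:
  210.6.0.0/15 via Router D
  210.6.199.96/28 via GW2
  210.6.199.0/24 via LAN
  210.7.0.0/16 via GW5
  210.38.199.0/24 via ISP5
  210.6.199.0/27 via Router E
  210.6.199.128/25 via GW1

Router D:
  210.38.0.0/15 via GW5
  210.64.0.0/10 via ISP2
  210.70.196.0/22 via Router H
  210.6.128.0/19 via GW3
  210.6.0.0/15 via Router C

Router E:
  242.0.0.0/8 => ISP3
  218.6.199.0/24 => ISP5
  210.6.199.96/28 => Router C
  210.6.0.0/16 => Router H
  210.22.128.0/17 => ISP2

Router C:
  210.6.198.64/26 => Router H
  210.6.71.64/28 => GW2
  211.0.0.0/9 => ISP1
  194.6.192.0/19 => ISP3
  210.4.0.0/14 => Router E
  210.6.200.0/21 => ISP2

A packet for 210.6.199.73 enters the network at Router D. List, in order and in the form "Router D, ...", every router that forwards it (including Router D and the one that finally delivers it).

Router D, Router C, Router E, Router H

At Router D: longest match for 210.6.199.73 is 210.6.0.0/15 -> Router C
At Router C: longest match for 210.6.199.73 is 210.4.0.0/14 -> Router E
At Router E: longest match for 210.6.199.73 is 210.6.0.0/16 -> Router H
At Router H: longest match for 210.6.199.73 is 210.6.199.0/24 -> LAN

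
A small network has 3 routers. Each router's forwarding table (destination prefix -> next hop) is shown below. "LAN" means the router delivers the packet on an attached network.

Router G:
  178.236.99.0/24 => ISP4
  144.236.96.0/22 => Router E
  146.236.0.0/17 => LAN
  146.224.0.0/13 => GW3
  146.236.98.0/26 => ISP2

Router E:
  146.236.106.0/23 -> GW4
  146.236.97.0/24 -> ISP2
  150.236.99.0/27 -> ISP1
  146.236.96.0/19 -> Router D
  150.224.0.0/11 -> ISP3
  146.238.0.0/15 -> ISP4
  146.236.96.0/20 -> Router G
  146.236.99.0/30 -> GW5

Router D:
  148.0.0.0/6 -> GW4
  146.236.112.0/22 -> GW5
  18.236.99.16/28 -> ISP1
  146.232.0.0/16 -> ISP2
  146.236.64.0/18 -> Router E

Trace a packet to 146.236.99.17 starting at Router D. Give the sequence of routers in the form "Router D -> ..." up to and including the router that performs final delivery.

At Router D: longest match for 146.236.99.17 is 146.236.64.0/18 -> Router E
At Router E: longest match for 146.236.99.17 is 146.236.96.0/20 -> Router G
At Router G: longest match for 146.236.99.17 is 146.236.0.0/17 -> LAN

Router D -> Router E -> Router G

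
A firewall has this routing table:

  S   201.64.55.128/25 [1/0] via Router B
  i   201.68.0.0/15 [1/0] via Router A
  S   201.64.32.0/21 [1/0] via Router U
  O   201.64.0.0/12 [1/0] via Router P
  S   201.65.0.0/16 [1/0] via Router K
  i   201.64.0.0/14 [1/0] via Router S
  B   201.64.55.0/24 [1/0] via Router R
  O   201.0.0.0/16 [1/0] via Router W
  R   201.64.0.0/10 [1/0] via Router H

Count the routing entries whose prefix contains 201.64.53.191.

3

Prefixes containing 201.64.53.191:
  201.64.0.0/10 (201.64.0.0 - 201.127.255.255)
  201.64.0.0/12 (201.64.0.0 - 201.79.255.255)
  201.64.0.0/14 (201.64.0.0 - 201.67.255.255)
Total matching entries: 3.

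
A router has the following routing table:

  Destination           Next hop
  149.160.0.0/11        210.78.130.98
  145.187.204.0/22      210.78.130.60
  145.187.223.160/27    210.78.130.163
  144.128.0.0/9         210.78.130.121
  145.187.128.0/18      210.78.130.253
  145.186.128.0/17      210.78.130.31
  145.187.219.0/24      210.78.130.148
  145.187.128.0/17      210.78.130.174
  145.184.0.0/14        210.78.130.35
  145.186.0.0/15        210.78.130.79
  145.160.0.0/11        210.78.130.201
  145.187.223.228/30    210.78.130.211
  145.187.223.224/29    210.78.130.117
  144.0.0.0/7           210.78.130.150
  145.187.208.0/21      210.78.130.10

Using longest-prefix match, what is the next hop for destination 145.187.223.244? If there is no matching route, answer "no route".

Routes whose prefix contains 145.187.223.244:
  144.0.0.0/7 (144.0.0.0 - 145.255.255.255) -> 210.78.130.150
  145.160.0.0/11 (145.160.0.0 - 145.191.255.255) -> 210.78.130.201
  145.184.0.0/14 (145.184.0.0 - 145.187.255.255) -> 210.78.130.35
  145.186.0.0/15 (145.186.0.0 - 145.187.255.255) -> 210.78.130.79
  145.187.128.0/17 (145.187.128.0 - 145.187.255.255) -> 210.78.130.174
More-specific entries that do NOT match:
  145.187.223.228/30 (145.187.223.228 - 145.187.223.231) does not contain 145.187.223.244
  145.187.223.224/29 (145.187.223.224 - 145.187.223.231) does not contain 145.187.223.244
  145.187.223.160/27 (145.187.223.160 - 145.187.223.191) does not contain 145.187.223.244
  145.187.219.0/24 (145.187.219.0 - 145.187.219.255) does not contain 145.187.223.244
  145.187.204.0/22 (145.187.204.0 - 145.187.207.255) does not contain 145.187.223.244
  145.187.208.0/21 (145.187.208.0 - 145.187.215.255) does not contain 145.187.223.244
  145.187.128.0/18 (145.187.128.0 - 145.187.191.255) does not contain 145.187.223.244
Longest matching prefix is /17 -> next hop 210.78.130.174.

210.78.130.174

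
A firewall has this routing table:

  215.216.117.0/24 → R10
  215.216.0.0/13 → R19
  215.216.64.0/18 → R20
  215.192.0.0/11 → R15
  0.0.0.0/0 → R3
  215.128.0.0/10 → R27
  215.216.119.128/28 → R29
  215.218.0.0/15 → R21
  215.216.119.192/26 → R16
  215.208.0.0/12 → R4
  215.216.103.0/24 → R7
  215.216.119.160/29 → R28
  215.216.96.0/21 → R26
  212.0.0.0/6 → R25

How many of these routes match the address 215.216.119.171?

6

Prefixes containing 215.216.119.171:
  0.0.0.0/0 (default, matches everything)
  212.0.0.0/6 (212.0.0.0 - 215.255.255.255)
  215.192.0.0/11 (215.192.0.0 - 215.223.255.255)
  215.208.0.0/12 (215.208.0.0 - 215.223.255.255)
  215.216.0.0/13 (215.216.0.0 - 215.223.255.255)
  215.216.64.0/18 (215.216.64.0 - 215.216.127.255)
Total matching entries: 6.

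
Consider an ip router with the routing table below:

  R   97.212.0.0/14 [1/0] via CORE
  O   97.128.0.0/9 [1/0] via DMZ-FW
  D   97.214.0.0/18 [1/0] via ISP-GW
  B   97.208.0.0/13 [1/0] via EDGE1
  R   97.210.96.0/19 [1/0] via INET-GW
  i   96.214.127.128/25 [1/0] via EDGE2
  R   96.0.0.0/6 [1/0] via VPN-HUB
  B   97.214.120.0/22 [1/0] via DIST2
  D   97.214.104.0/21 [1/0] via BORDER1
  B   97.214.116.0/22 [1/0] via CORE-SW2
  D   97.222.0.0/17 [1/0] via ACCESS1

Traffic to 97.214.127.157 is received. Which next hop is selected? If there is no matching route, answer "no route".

CORE

Routes whose prefix contains 97.214.127.157:
  96.0.0.0/6 (96.0.0.0 - 99.255.255.255) -> VPN-HUB
  97.128.0.0/9 (97.128.0.0 - 97.255.255.255) -> DMZ-FW
  97.208.0.0/13 (97.208.0.0 - 97.215.255.255) -> EDGE1
  97.212.0.0/14 (97.212.0.0 - 97.215.255.255) -> CORE
More-specific entries that do NOT match:
  96.214.127.128/25 (96.214.127.128 - 96.214.127.255) does not contain 97.214.127.157
  97.214.120.0/22 (97.214.120.0 - 97.214.123.255) does not contain 97.214.127.157
  97.214.116.0/22 (97.214.116.0 - 97.214.119.255) does not contain 97.214.127.157
  97.214.104.0/21 (97.214.104.0 - 97.214.111.255) does not contain 97.214.127.157
  97.210.96.0/19 (97.210.96.0 - 97.210.127.255) does not contain 97.214.127.157
  97.214.0.0/18 (97.214.0.0 - 97.214.63.255) does not contain 97.214.127.157
  97.222.0.0/17 (97.222.0.0 - 97.222.127.255) does not contain 97.214.127.157
Longest matching prefix is /14 -> next hop CORE.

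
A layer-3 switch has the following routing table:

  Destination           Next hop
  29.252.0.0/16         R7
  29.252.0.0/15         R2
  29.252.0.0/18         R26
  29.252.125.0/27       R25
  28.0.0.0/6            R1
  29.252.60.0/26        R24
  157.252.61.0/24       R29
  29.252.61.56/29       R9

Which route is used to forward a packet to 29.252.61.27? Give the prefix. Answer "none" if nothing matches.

Entries matching 29.252.61.27:
  28.0.0.0/6 (28.0.0.0 - 31.255.255.255)
  29.252.0.0/15 (29.252.0.0 - 29.253.255.255)
  29.252.0.0/16 (29.252.0.0 - 29.252.255.255)
  29.252.0.0/18 (29.252.0.0 - 29.252.63.255)
Most specific is 29.252.0.0/18.

29.252.0.0/18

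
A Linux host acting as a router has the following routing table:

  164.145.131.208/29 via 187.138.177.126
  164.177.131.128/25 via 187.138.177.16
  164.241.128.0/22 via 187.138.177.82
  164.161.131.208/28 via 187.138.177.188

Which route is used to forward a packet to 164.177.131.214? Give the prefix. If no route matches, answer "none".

Entries matching 164.177.131.214:
  164.177.131.128/25 (164.177.131.128 - 164.177.131.255)
Most specific is 164.177.131.128/25.

164.177.131.128/25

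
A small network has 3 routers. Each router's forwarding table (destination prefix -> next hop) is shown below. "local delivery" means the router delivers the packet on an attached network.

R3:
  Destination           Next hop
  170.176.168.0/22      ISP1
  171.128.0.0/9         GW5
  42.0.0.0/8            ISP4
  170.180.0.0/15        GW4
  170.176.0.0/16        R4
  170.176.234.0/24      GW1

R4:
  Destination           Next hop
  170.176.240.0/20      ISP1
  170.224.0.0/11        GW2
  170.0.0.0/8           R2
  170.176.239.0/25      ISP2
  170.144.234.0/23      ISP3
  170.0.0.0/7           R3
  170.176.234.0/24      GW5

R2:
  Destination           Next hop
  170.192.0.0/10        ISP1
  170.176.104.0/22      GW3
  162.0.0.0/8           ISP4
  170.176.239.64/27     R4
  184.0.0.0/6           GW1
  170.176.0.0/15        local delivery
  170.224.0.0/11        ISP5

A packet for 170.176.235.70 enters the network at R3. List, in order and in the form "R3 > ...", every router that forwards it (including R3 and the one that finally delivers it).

R3 > R4 > R2

At R3: longest match for 170.176.235.70 is 170.176.0.0/16 -> R4
At R4: longest match for 170.176.235.70 is 170.0.0.0/8 -> R2
At R2: longest match for 170.176.235.70 is 170.176.0.0/15 -> local delivery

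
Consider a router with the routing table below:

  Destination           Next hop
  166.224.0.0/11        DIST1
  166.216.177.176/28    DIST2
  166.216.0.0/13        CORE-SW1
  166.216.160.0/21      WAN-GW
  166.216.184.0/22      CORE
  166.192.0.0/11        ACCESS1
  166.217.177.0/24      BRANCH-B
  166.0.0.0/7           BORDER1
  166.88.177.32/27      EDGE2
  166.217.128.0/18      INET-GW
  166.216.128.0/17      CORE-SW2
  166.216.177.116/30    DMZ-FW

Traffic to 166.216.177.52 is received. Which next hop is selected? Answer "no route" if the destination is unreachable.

CORE-SW2

Routes whose prefix contains 166.216.177.52:
  166.0.0.0/7 (166.0.0.0 - 167.255.255.255) -> BORDER1
  166.192.0.0/11 (166.192.0.0 - 166.223.255.255) -> ACCESS1
  166.216.0.0/13 (166.216.0.0 - 166.223.255.255) -> CORE-SW1
  166.216.128.0/17 (166.216.128.0 - 166.216.255.255) -> CORE-SW2
More-specific entries that do NOT match:
  166.216.177.116/30 (166.216.177.116 - 166.216.177.119) does not contain 166.216.177.52
  166.216.177.176/28 (166.216.177.176 - 166.216.177.191) does not contain 166.216.177.52
  166.88.177.32/27 (166.88.177.32 - 166.88.177.63) does not contain 166.216.177.52
  166.217.177.0/24 (166.217.177.0 - 166.217.177.255) does not contain 166.216.177.52
  166.216.184.0/22 (166.216.184.0 - 166.216.187.255) does not contain 166.216.177.52
  166.216.160.0/21 (166.216.160.0 - 166.216.167.255) does not contain 166.216.177.52
  166.217.128.0/18 (166.217.128.0 - 166.217.191.255) does not contain 166.216.177.52
Longest matching prefix is /17 -> next hop CORE-SW2.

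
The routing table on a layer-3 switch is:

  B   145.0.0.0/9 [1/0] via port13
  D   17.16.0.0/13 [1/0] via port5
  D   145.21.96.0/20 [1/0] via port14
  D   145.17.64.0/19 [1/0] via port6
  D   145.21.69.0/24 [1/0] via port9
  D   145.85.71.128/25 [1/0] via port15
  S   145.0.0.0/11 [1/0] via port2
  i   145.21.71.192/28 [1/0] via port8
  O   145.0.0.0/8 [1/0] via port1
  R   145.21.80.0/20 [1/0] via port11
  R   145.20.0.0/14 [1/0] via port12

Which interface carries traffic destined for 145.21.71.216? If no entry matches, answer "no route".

Routes whose prefix contains 145.21.71.216:
  145.0.0.0/8 (145.0.0.0 - 145.255.255.255) -> port1
  145.0.0.0/9 (145.0.0.0 - 145.127.255.255) -> port13
  145.0.0.0/11 (145.0.0.0 - 145.31.255.255) -> port2
  145.20.0.0/14 (145.20.0.0 - 145.23.255.255) -> port12
More-specific entries that do NOT match:
  145.21.71.192/28 (145.21.71.192 - 145.21.71.207) does not contain 145.21.71.216
  145.85.71.128/25 (145.85.71.128 - 145.85.71.255) does not contain 145.21.71.216
  145.21.69.0/24 (145.21.69.0 - 145.21.69.255) does not contain 145.21.71.216
  145.21.96.0/20 (145.21.96.0 - 145.21.111.255) does not contain 145.21.71.216
  145.21.80.0/20 (145.21.80.0 - 145.21.95.255) does not contain 145.21.71.216
  145.17.64.0/19 (145.17.64.0 - 145.17.95.255) does not contain 145.21.71.216
Longest matching prefix is /14 -> interface port12.

port12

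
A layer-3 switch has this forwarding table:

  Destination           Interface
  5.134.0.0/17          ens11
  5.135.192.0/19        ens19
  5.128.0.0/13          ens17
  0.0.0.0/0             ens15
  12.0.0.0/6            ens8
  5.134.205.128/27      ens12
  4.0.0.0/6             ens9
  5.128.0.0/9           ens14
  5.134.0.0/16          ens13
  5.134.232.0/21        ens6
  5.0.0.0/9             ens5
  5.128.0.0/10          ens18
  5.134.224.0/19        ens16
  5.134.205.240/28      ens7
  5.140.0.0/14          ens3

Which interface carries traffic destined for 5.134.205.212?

Routes whose prefix contains 5.134.205.212:
  0.0.0.0/0 (default, matches everything) -> ens15
  4.0.0.0/6 (4.0.0.0 - 7.255.255.255) -> ens9
  5.128.0.0/9 (5.128.0.0 - 5.255.255.255) -> ens14
  5.128.0.0/10 (5.128.0.0 - 5.191.255.255) -> ens18
  5.128.0.0/13 (5.128.0.0 - 5.135.255.255) -> ens17
  5.134.0.0/16 (5.134.0.0 - 5.134.255.255) -> ens13
More-specific entries that do NOT match:
  5.134.205.240/28 (5.134.205.240 - 5.134.205.255) does not contain 5.134.205.212
  5.134.205.128/27 (5.134.205.128 - 5.134.205.159) does not contain 5.134.205.212
  5.134.232.0/21 (5.134.232.0 - 5.134.239.255) does not contain 5.134.205.212
  5.135.192.0/19 (5.135.192.0 - 5.135.223.255) does not contain 5.134.205.212
  5.134.224.0/19 (5.134.224.0 - 5.134.255.255) does not contain 5.134.205.212
  5.134.0.0/17 (5.134.0.0 - 5.134.127.255) does not contain 5.134.205.212
Longest matching prefix is /16 -> interface ens13.

ens13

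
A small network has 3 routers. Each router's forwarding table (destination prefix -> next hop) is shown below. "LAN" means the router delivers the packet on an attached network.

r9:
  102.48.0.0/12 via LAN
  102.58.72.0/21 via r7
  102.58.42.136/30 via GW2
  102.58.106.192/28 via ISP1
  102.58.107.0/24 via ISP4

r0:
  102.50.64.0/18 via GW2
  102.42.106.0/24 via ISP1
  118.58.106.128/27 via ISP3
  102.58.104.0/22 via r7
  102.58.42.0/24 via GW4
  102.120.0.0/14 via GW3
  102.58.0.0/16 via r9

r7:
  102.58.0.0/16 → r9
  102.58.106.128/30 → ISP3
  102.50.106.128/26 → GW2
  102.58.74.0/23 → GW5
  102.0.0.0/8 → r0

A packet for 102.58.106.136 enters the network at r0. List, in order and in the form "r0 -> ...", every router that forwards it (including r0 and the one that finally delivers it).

At r0: longest match for 102.58.106.136 is 102.58.104.0/22 -> r7
At r7: longest match for 102.58.106.136 is 102.58.0.0/16 -> r9
At r9: longest match for 102.58.106.136 is 102.48.0.0/12 -> LAN

r0 -> r7 -> r9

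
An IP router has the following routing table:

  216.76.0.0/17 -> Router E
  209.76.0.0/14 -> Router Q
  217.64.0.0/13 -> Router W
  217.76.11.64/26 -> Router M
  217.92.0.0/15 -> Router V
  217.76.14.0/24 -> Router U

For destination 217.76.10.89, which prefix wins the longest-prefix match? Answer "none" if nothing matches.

none

217.76.10.89 is outside every listed prefix and there is no default route.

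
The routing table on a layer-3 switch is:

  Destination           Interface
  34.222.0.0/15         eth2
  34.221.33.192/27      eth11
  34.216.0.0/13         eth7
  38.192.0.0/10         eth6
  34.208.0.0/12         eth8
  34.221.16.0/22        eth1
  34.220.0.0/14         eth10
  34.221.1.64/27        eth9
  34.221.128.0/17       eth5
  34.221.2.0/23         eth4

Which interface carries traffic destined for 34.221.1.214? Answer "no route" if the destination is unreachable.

Routes whose prefix contains 34.221.1.214:
  34.208.0.0/12 (34.208.0.0 - 34.223.255.255) -> eth8
  34.216.0.0/13 (34.216.0.0 - 34.223.255.255) -> eth7
  34.220.0.0/14 (34.220.0.0 - 34.223.255.255) -> eth10
More-specific entries that do NOT match:
  34.221.33.192/27 (34.221.33.192 - 34.221.33.223) does not contain 34.221.1.214
  34.221.1.64/27 (34.221.1.64 - 34.221.1.95) does not contain 34.221.1.214
  34.221.2.0/23 (34.221.2.0 - 34.221.3.255) does not contain 34.221.1.214
  34.221.16.0/22 (34.221.16.0 - 34.221.19.255) does not contain 34.221.1.214
  34.221.128.0/17 (34.221.128.0 - 34.221.255.255) does not contain 34.221.1.214
  34.222.0.0/15 (34.222.0.0 - 34.223.255.255) does not contain 34.221.1.214
Longest matching prefix is /14 -> interface eth10.

eth10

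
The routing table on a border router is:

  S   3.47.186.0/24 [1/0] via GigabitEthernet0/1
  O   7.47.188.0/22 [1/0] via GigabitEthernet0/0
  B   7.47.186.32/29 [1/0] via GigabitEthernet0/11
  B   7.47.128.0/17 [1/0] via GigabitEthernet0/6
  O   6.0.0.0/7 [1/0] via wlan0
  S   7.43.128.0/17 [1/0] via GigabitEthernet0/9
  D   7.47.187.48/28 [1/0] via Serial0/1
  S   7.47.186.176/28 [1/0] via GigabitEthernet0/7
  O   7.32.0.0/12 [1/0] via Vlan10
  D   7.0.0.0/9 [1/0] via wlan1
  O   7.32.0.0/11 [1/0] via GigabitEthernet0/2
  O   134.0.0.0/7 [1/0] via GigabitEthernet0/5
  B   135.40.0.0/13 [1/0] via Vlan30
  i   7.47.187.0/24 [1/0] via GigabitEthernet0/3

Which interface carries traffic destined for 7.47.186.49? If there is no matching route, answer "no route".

Routes whose prefix contains 7.47.186.49:
  6.0.0.0/7 (6.0.0.0 - 7.255.255.255) -> wlan0
  7.0.0.0/9 (7.0.0.0 - 7.127.255.255) -> wlan1
  7.32.0.0/11 (7.32.0.0 - 7.63.255.255) -> GigabitEthernet0/2
  7.32.0.0/12 (7.32.0.0 - 7.47.255.255) -> Vlan10
  7.47.128.0/17 (7.47.128.0 - 7.47.255.255) -> GigabitEthernet0/6
More-specific entries that do NOT match:
  7.47.186.32/29 (7.47.186.32 - 7.47.186.39) does not contain 7.47.186.49
  7.47.187.48/28 (7.47.187.48 - 7.47.187.63) does not contain 7.47.186.49
  7.47.186.176/28 (7.47.186.176 - 7.47.186.191) does not contain 7.47.186.49
  3.47.186.0/24 (3.47.186.0 - 3.47.186.255) does not contain 7.47.186.49
  7.47.187.0/24 (7.47.187.0 - 7.47.187.255) does not contain 7.47.186.49
  7.47.188.0/22 (7.47.188.0 - 7.47.191.255) does not contain 7.47.186.49
Longest matching prefix is /17 -> interface GigabitEthernet0/6.

GigabitEthernet0/6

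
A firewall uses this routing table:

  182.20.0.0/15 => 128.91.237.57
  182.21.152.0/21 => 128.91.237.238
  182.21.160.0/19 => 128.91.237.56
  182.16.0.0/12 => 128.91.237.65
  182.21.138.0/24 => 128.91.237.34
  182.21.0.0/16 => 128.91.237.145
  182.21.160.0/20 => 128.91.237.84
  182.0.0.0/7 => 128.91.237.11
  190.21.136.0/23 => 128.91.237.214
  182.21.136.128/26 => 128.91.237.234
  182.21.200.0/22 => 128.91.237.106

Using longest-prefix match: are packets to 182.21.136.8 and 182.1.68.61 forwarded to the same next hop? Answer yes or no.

182.21.136.8: longest match 182.21.0.0/16 -> 128.91.237.145
182.1.68.61: longest match 182.0.0.0/7 -> 128.91.237.11

no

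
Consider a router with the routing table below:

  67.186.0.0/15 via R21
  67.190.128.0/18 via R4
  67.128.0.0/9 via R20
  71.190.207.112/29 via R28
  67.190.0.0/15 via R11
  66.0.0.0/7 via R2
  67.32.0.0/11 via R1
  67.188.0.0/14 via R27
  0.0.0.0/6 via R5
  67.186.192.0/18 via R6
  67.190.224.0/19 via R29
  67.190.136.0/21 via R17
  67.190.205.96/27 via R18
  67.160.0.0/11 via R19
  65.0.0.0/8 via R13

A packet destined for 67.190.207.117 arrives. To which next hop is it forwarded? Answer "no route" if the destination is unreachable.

Routes whose prefix contains 67.190.207.117:
  66.0.0.0/7 (66.0.0.0 - 67.255.255.255) -> R2
  67.128.0.0/9 (67.128.0.0 - 67.255.255.255) -> R20
  67.160.0.0/11 (67.160.0.0 - 67.191.255.255) -> R19
  67.188.0.0/14 (67.188.0.0 - 67.191.255.255) -> R27
  67.190.0.0/15 (67.190.0.0 - 67.191.255.255) -> R11
More-specific entries that do NOT match:
  71.190.207.112/29 (71.190.207.112 - 71.190.207.119) does not contain 67.190.207.117
  67.190.205.96/27 (67.190.205.96 - 67.190.205.127) does not contain 67.190.207.117
  67.190.136.0/21 (67.190.136.0 - 67.190.143.255) does not contain 67.190.207.117
  67.190.224.0/19 (67.190.224.0 - 67.190.255.255) does not contain 67.190.207.117
  67.190.128.0/18 (67.190.128.0 - 67.190.191.255) does not contain 67.190.207.117
  67.186.192.0/18 (67.186.192.0 - 67.186.255.255) does not contain 67.190.207.117
Longest matching prefix is /15 -> next hop R11.

R11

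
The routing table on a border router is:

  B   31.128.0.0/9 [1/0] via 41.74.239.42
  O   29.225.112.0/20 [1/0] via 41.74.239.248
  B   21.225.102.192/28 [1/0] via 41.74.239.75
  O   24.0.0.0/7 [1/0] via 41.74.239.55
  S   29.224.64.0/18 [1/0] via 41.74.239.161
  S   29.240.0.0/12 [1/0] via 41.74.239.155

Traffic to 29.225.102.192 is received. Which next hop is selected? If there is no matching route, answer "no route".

No entry's prefix contains 29.225.102.192; there is no default route.

no route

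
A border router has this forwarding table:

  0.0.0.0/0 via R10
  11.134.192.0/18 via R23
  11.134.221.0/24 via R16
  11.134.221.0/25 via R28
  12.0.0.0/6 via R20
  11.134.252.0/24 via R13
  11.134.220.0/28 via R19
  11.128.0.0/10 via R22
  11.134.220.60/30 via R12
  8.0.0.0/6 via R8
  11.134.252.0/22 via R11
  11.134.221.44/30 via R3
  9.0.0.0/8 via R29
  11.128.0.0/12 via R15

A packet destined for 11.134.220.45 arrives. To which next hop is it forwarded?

R23

Routes whose prefix contains 11.134.220.45:
  0.0.0.0/0 (default, matches everything) -> R10
  8.0.0.0/6 (8.0.0.0 - 11.255.255.255) -> R8
  11.128.0.0/10 (11.128.0.0 - 11.191.255.255) -> R22
  11.128.0.0/12 (11.128.0.0 - 11.143.255.255) -> R15
  11.134.192.0/18 (11.134.192.0 - 11.134.255.255) -> R23
More-specific entries that do NOT match:
  11.134.220.60/30 (11.134.220.60 - 11.134.220.63) does not contain 11.134.220.45
  11.134.221.44/30 (11.134.221.44 - 11.134.221.47) does not contain 11.134.220.45
  11.134.220.0/28 (11.134.220.0 - 11.134.220.15) does not contain 11.134.220.45
  11.134.221.0/25 (11.134.221.0 - 11.134.221.127) does not contain 11.134.220.45
  11.134.221.0/24 (11.134.221.0 - 11.134.221.255) does not contain 11.134.220.45
  11.134.252.0/24 (11.134.252.0 - 11.134.252.255) does not contain 11.134.220.45
  11.134.252.0/22 (11.134.252.0 - 11.134.255.255) does not contain 11.134.220.45
Longest matching prefix is /18 -> next hop R23.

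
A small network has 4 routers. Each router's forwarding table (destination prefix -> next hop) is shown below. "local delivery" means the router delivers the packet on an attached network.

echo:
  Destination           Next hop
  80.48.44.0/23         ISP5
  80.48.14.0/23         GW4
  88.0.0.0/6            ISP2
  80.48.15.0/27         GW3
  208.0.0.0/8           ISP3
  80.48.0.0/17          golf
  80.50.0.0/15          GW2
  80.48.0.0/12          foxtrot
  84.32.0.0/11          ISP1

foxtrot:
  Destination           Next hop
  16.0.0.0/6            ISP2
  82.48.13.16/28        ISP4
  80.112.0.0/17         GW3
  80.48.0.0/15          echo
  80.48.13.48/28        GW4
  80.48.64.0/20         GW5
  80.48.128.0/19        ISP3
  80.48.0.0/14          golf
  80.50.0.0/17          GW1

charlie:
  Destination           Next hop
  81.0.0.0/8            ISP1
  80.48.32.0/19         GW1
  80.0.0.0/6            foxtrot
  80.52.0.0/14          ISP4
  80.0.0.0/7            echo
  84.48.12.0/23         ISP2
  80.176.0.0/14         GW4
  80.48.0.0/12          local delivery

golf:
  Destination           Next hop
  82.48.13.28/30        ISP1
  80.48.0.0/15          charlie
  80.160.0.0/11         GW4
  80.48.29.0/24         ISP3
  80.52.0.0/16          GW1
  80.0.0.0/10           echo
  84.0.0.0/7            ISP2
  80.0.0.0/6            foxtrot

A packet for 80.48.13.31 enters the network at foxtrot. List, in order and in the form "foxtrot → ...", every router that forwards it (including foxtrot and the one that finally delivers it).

foxtrot → echo → golf → charlie

At foxtrot: longest match for 80.48.13.31 is 80.48.0.0/15 -> echo
At echo: longest match for 80.48.13.31 is 80.48.0.0/17 -> golf
At golf: longest match for 80.48.13.31 is 80.48.0.0/15 -> charlie
At charlie: longest match for 80.48.13.31 is 80.48.0.0/12 -> local delivery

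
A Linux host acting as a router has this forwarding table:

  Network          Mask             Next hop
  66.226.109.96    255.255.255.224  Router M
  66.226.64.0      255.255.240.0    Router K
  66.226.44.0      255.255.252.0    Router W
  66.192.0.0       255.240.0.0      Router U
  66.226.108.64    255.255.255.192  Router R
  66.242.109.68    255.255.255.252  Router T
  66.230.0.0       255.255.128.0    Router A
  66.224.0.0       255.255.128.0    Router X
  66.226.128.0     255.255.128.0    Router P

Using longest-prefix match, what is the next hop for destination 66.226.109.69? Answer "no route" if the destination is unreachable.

no route

No entry's prefix contains 66.226.109.69; there is no default route.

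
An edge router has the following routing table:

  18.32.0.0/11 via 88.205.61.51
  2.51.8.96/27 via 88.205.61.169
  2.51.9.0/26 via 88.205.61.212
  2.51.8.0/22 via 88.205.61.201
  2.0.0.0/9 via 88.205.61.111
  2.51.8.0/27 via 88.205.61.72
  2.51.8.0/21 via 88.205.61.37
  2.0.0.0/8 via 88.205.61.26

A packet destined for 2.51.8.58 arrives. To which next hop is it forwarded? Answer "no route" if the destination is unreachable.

Routes whose prefix contains 2.51.8.58:
  2.0.0.0/8 (2.0.0.0 - 2.255.255.255) -> 88.205.61.26
  2.0.0.0/9 (2.0.0.0 - 2.127.255.255) -> 88.205.61.111
  2.51.8.0/21 (2.51.8.0 - 2.51.15.255) -> 88.205.61.37
  2.51.8.0/22 (2.51.8.0 - 2.51.11.255) -> 88.205.61.201
More-specific entries that do NOT match:
  2.51.8.96/27 (2.51.8.96 - 2.51.8.127) does not contain 2.51.8.58
  2.51.8.0/27 (2.51.8.0 - 2.51.8.31) does not contain 2.51.8.58
  2.51.9.0/26 (2.51.9.0 - 2.51.9.63) does not contain 2.51.8.58
Longest matching prefix is /22 -> next hop 88.205.61.201.

88.205.61.201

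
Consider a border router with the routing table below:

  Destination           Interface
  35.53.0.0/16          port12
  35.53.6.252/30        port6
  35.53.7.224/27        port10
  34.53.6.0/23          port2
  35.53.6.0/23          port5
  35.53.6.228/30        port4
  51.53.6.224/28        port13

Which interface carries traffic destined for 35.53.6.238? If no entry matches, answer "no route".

Routes whose prefix contains 35.53.6.238:
  35.53.0.0/16 (35.53.0.0 - 35.53.255.255) -> port12
  35.53.6.0/23 (35.53.6.0 - 35.53.7.255) -> port5
More-specific entries that do NOT match:
  35.53.6.252/30 (35.53.6.252 - 35.53.6.255) does not contain 35.53.6.238
  35.53.6.228/30 (35.53.6.228 - 35.53.6.231) does not contain 35.53.6.238
  51.53.6.224/28 (51.53.6.224 - 51.53.6.239) does not contain 35.53.6.238
  35.53.7.224/27 (35.53.7.224 - 35.53.7.255) does not contain 35.53.6.238
Longest matching prefix is /23 -> interface port5.

port5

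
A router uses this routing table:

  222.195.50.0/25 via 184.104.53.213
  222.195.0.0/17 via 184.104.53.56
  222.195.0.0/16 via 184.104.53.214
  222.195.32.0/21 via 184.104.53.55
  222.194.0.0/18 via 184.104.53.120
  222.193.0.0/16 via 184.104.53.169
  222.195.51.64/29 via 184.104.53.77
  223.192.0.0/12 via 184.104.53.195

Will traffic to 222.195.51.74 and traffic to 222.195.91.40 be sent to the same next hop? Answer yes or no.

222.195.51.74: longest match 222.195.0.0/17 -> 184.104.53.56
222.195.91.40: longest match 222.195.0.0/17 -> 184.104.53.56

yes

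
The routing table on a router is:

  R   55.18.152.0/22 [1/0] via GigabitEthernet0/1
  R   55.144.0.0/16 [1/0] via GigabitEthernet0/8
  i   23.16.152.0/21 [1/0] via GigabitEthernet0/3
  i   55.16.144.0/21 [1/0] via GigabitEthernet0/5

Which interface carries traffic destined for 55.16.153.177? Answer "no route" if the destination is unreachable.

No entry's prefix contains 55.16.153.177; there is no default route.

no route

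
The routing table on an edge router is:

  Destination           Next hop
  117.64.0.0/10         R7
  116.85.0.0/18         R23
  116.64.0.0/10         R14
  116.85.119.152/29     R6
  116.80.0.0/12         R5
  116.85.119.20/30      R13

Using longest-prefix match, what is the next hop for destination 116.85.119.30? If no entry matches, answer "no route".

R5

Routes whose prefix contains 116.85.119.30:
  116.64.0.0/10 (116.64.0.0 - 116.127.255.255) -> R14
  116.80.0.0/12 (116.80.0.0 - 116.95.255.255) -> R5
More-specific entries that do NOT match:
  116.85.119.20/30 (116.85.119.20 - 116.85.119.23) does not contain 116.85.119.30
  116.85.119.152/29 (116.85.119.152 - 116.85.119.159) does not contain 116.85.119.30
  116.85.0.0/18 (116.85.0.0 - 116.85.63.255) does not contain 116.85.119.30
Longest matching prefix is /12 -> next hop R5.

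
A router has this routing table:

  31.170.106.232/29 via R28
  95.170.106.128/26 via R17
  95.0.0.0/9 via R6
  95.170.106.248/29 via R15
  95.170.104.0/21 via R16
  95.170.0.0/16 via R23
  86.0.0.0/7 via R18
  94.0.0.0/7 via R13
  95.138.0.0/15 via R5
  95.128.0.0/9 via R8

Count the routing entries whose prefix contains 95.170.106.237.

Prefixes containing 95.170.106.237:
  94.0.0.0/7 (94.0.0.0 - 95.255.255.255)
  95.128.0.0/9 (95.128.0.0 - 95.255.255.255)
  95.170.0.0/16 (95.170.0.0 - 95.170.255.255)
  95.170.104.0/21 (95.170.104.0 - 95.170.111.255)
Total matching entries: 4.

4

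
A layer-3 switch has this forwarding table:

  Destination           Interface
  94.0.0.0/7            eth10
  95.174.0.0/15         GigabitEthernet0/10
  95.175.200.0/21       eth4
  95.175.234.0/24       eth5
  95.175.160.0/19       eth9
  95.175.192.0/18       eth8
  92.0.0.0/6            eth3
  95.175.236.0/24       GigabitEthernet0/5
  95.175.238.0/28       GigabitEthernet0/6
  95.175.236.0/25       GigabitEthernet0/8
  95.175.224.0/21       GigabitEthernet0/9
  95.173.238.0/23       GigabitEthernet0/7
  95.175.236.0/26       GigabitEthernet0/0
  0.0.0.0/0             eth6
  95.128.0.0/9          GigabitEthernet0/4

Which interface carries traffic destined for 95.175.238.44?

Routes whose prefix contains 95.175.238.44:
  0.0.0.0/0 (default, matches everything) -> eth6
  92.0.0.0/6 (92.0.0.0 - 95.255.255.255) -> eth3
  94.0.0.0/7 (94.0.0.0 - 95.255.255.255) -> eth10
  95.128.0.0/9 (95.128.0.0 - 95.255.255.255) -> GigabitEthernet0/4
  95.174.0.0/15 (95.174.0.0 - 95.175.255.255) -> GigabitEthernet0/10
  95.175.192.0/18 (95.175.192.0 - 95.175.255.255) -> eth8
More-specific entries that do NOT match:
  95.175.238.0/28 (95.175.238.0 - 95.175.238.15) does not contain 95.175.238.44
  95.175.236.0/26 (95.175.236.0 - 95.175.236.63) does not contain 95.175.238.44
  95.175.236.0/25 (95.175.236.0 - 95.175.236.127) does not contain 95.175.238.44
  95.175.234.0/24 (95.175.234.0 - 95.175.234.255) does not contain 95.175.238.44
  95.175.236.0/24 (95.175.236.0 - 95.175.236.255) does not contain 95.175.238.44
  95.173.238.0/23 (95.173.238.0 - 95.173.239.255) does not contain 95.175.238.44
  95.175.200.0/21 (95.175.200.0 - 95.175.207.255) does not contain 95.175.238.44
  95.175.224.0/21 (95.175.224.0 - 95.175.231.255) does not contain 95.175.238.44
  95.175.160.0/19 (95.175.160.0 - 95.175.191.255) does not contain 95.175.238.44
Longest matching prefix is /18 -> interface eth8.

eth8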